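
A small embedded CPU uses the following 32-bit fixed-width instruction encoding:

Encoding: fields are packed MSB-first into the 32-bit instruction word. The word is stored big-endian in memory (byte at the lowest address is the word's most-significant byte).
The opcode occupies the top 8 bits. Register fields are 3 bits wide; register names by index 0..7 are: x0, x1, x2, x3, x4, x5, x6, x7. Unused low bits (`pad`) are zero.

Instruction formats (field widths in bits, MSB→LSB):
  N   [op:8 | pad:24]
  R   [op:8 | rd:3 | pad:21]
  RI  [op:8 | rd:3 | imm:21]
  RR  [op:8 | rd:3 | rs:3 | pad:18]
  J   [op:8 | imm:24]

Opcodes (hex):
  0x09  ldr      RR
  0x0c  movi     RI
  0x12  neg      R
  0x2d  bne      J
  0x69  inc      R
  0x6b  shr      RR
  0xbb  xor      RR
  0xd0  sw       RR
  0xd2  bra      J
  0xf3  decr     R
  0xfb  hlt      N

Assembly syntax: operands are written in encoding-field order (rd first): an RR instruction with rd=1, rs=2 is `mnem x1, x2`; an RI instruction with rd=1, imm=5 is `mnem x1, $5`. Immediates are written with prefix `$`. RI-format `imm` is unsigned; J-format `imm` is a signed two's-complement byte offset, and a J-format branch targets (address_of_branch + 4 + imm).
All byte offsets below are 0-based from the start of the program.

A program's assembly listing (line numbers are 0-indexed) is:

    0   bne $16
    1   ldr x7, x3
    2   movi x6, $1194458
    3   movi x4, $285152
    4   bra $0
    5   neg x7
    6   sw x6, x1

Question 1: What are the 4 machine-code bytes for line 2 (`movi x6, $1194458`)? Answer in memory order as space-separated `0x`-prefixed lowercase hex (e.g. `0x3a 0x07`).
L2: movi op=0xc:8|rd=6:3|imm=1194458:21 ⇒ 0x0cd239da ⇒ big 0c d2 39 da

0x0c 0xd2 0x39 0xda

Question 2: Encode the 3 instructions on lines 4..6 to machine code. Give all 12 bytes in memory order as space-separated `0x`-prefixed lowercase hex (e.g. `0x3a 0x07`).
4. bra fields op=0xd2:8|imm=0:24 → word d2000000h → d2 00 00 00
5. neg fields op=0x12:8|rd=7:3|pad=0:21 → word 12e00000h → 12 e0 00 00
6. sw fields op=0xd0:8|rd=6:3|rs=1:3|pad=0:18 → word d0c40000h → d0 c4 00 00

0xd2 0x00 0x00 0x00 0x12 0xe0 0x00 0x00 0xd0 0xc4 0x00 0x00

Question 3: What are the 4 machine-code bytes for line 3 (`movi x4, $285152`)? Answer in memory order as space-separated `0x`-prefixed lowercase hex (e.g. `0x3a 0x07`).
L3: movi op=0xc:8|rd=4:3|imm=285152:21 ⇒ 0x0c8459e0 ⇒ big 0c 84 59 e0

0x0c 0x84 0x59 0xe0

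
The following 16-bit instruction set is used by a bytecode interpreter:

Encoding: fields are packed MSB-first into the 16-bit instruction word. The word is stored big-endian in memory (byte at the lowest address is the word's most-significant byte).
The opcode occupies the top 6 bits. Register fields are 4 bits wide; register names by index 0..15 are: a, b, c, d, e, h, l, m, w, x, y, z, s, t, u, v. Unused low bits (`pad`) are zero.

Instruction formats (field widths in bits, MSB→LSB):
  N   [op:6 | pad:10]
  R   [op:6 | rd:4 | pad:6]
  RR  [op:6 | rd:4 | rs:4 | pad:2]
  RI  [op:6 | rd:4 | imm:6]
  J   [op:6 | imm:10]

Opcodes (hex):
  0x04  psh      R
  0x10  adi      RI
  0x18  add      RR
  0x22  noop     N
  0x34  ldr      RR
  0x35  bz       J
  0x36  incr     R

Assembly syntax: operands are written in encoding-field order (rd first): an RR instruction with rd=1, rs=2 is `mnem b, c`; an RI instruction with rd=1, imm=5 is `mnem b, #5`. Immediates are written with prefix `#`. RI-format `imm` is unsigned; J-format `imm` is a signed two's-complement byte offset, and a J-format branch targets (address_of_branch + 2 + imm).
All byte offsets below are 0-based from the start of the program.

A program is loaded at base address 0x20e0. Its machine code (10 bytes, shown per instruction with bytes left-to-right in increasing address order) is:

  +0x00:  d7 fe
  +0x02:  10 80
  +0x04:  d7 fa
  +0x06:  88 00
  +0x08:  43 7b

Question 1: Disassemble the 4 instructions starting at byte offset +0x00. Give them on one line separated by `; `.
bz #-2; psh c; bz #-6; noop

@+00  big-endian(d7 fe) = 0xd7fe
  op=0xd7fe>>10=0x35 ⇒ bz (J)
  imm: (w>>0)&0x3ff=0x3fe (s10→-2) → #-2
@+02  big-endian(10 80) = 0x1080
  op=0x1080>>10=0x4 ⇒ psh (R)
  rd: (w>>6)&0xf=0x2 → c
@+04  big-endian(d7 fa) = 0xd7fa
  op=0xd7fa>>10=0x35 ⇒ bz (J)
  imm: (w>>0)&0x3ff=0x3fa (s10→-6) → #-6
@+06  big-endian(88 00) = 0x8800
  op=0x8800>>10=0x22 ⇒ noop (N)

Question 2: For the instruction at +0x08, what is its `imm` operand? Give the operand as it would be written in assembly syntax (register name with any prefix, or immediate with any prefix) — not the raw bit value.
@+08  big-endian(43 7b) = 0x437b
  opcode bits[15:10]=0x10: adi/RI
  rd@[9:6]=0xd ⇒ t
  imm@[5:0]=0x3b ⇒ #59

#59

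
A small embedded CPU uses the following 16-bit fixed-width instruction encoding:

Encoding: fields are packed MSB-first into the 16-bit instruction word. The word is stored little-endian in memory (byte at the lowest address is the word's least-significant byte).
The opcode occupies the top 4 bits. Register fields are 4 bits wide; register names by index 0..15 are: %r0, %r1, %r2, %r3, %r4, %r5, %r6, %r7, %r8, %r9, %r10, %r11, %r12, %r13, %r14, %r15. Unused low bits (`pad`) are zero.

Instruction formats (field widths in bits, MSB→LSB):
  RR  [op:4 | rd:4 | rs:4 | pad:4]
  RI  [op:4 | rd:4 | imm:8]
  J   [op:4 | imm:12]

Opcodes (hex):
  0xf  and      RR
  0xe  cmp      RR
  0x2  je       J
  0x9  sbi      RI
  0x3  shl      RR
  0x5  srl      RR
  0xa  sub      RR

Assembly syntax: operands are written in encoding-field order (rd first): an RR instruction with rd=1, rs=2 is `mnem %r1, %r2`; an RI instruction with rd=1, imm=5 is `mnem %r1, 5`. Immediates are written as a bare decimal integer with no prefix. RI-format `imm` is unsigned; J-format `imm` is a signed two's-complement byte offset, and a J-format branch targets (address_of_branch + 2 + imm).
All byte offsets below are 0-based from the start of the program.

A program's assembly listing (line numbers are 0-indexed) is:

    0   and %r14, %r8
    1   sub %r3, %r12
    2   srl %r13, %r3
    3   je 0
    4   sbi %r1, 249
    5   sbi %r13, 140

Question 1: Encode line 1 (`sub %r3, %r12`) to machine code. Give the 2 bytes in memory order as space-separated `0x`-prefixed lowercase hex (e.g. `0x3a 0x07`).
0xc0 0xa3

L1: sub op=0xa:4|rd=3:4|rs=12:4|pad=0:4 ⇒ 0xa3c0 ⇒ little c0 a3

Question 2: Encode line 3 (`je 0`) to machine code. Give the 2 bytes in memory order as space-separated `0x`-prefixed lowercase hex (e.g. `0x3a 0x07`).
L3: je op=0x2:4|imm=0:12 ⇒ 0x2000 ⇒ little 00 20

0x00 0x20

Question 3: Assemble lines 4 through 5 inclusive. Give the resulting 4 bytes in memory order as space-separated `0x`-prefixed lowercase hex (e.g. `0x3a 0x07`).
0xf9 0x91 0x8c 0x9d

4. sbi fields op=0x9:4|rd=1:4|imm=249:8 → word 91f9h → f9 91
5. sbi fields op=0x9:4|rd=13:4|imm=140:8 → word 9d8ch → 8c 9d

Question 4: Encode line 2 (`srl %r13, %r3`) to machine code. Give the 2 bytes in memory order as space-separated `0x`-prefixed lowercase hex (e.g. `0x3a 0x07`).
0x30 0x5d

line 2 (srl): pack op=0x5:4|rd=13:4|rs=3:4|pad=0:4 = 0x5d30; little→ 30 5d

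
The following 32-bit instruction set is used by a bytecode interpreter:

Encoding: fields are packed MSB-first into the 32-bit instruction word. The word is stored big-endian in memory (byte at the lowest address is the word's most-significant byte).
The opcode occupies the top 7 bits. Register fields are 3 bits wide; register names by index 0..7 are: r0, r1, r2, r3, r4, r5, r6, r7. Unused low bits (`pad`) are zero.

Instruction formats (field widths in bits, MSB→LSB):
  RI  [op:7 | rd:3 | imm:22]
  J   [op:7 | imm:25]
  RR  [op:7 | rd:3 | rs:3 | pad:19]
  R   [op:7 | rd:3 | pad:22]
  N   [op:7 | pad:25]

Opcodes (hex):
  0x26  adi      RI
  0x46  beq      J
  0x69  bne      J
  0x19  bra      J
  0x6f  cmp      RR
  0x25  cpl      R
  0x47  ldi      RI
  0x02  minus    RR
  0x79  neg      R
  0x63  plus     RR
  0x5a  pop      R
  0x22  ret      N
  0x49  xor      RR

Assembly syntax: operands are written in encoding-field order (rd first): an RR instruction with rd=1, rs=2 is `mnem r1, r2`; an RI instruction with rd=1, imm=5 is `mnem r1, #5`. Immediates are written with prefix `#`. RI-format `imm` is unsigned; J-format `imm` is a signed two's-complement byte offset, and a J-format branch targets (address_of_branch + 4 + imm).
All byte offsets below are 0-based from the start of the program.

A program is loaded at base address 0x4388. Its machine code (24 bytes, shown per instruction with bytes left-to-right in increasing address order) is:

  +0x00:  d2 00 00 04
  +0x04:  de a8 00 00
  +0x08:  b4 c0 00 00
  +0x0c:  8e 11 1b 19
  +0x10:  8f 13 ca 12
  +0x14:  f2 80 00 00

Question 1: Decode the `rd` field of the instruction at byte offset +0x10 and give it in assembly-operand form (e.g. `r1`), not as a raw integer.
+0x10: 8f 13 ca 12 ⇒ word 0x8f13ca12 (big)
  opcode bits[31:25]=0x47: ldi/RI
  rd@[24:22]=0x4 ⇒ r4
  imm@[21:0]=0x13ca12 ⇒ #1296914

r4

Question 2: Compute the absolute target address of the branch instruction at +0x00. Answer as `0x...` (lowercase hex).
0x4390

@+00  big-endian(d2 00 00 04) = 0xd2000004
  opcode bits[31:25]=0x69: bne/J
  imm: (w>>0)&0x1ffffff=0x4 → #4
  target = base 0x4388 + off 0x00 + 4 + imm 4 = 0x4390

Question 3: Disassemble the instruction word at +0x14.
[14] f2 80 00 00 → 0xf2800000
  op=0xf2800000>>25=0x79 ⇒ neg (R)
  rd@[24:22]=0x2 ⇒ r2

neg r2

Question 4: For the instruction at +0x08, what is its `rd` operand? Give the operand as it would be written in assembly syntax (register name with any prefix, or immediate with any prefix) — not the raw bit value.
@+08  big-endian(b4 c0 00 00) = 0xb4c00000
  top 7b → 0x5a → pop [R]
  [24:22] rd=3 = r3

r3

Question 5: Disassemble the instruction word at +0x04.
cmp r2, r5

+0x04: de a8 00 00 ⇒ word 0xdea80000 (big)
  opcode bits[31:25]=0x6f: cmp/RR
  rd@[24:22]=0x2 ⇒ r2
  rs@[21:19]=0x5 ⇒ r5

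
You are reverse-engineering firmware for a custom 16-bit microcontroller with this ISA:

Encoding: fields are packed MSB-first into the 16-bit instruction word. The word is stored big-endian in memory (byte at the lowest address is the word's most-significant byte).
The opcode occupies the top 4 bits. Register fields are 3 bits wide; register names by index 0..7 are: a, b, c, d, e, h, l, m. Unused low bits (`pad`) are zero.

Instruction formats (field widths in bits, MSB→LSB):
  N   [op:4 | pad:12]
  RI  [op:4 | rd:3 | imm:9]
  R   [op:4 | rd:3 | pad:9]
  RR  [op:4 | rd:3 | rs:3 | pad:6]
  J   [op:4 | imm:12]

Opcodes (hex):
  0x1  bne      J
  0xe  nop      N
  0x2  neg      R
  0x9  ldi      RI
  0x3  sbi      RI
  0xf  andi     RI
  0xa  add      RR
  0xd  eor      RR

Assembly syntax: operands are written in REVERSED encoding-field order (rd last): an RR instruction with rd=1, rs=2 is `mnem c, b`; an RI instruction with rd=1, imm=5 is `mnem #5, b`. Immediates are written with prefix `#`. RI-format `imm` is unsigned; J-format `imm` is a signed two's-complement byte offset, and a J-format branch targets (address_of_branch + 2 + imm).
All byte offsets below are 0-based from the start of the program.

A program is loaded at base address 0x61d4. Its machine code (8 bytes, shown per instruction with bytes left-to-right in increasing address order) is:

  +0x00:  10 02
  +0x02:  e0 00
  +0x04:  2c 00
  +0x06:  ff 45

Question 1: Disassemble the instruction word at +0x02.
off 0x02: read e0 00 as big → 0xe000
  op=0xe000>>12=0xe ⇒ nop (N)

nop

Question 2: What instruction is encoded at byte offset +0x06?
off 0x06: read ff 45 as big → 0xff45
  top 4b → 0xf → andi [RI]
  rd: (w>>9)&0x7=0x7 → m
  imm: (w>>0)&0x1ff=0x145 → #325

andi #325, m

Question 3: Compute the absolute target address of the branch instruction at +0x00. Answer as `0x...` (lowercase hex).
0x61d8

@+00  big-endian(10 02) = 0x1002
  top 4b → 0x1 → bne [J]
  [11:0] imm=2 = #2
  target = base 0x61d4 + off 0x00 + 2 + imm 2 = 0x61d8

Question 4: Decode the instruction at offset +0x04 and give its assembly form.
+0x04: 2c 00 ⇒ word 0x2c00 (big)
  opcode bits[15:12]=0x2: neg/R
  rd: (w>>9)&0x7=0x6 → l

neg l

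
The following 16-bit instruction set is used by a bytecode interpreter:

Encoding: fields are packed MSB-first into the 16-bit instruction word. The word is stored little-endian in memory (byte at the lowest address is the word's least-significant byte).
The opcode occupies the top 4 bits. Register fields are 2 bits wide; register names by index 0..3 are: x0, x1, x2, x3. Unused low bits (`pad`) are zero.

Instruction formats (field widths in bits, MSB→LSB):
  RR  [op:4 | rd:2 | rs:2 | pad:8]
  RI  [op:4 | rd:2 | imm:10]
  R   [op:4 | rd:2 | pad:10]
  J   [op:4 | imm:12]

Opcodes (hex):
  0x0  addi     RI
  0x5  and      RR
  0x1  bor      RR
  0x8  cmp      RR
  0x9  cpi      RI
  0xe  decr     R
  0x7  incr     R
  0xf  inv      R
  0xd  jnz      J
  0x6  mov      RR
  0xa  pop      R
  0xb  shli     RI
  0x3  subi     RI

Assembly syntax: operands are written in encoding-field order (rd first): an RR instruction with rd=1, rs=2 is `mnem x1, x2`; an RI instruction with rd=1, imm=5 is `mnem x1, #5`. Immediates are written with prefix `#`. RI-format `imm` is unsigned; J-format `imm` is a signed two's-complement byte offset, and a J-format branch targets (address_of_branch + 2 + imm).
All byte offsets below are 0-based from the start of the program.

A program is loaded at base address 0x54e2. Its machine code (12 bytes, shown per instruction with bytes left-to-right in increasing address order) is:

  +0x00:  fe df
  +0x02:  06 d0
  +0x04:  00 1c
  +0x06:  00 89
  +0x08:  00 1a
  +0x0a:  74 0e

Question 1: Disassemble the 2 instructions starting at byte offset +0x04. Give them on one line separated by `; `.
bor x3, x0; cmp x2, x1

+0x04: 00 1c ⇒ word 0x1c00 (little)
  op=0x1c00>>12=0x1 ⇒ bor (RR)
  [11:10] rd=3 = x3
  [9:8] rs=0 = x0
+0x06: 00 89 ⇒ word 0x8900 (little)
  op=0x8900>>12=0x8 ⇒ cmp (RR)
  [11:10] rd=2 = x2
  [9:8] rs=1 = x1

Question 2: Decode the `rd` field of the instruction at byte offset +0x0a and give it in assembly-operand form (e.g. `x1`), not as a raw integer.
x3

+0x0a: 74 0e ⇒ word 0x0e74 (little)
  top 4b → 0x0 → addi [RI]
  [11:10] rd=3 = x3
  [9:0] imm=628 = #628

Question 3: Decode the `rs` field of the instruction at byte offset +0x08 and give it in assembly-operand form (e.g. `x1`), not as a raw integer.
@+08  little-endian(00 1a) = 0x1a00
  opcode bits[15:12]=0x1: bor/RR
  [11:10] rd=2 = x2
  [9:8] rs=2 = x2

x2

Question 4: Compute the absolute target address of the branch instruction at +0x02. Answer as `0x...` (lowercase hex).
0x54ec

off 0x02: read 06 d0 as little → 0xd006
  op=0xd006>>12=0xd ⇒ jnz (J)
  [11:0] imm=6 = #6
  target = base 0x54e2 + off 0x02 + 2 + imm 6 = 0x54ec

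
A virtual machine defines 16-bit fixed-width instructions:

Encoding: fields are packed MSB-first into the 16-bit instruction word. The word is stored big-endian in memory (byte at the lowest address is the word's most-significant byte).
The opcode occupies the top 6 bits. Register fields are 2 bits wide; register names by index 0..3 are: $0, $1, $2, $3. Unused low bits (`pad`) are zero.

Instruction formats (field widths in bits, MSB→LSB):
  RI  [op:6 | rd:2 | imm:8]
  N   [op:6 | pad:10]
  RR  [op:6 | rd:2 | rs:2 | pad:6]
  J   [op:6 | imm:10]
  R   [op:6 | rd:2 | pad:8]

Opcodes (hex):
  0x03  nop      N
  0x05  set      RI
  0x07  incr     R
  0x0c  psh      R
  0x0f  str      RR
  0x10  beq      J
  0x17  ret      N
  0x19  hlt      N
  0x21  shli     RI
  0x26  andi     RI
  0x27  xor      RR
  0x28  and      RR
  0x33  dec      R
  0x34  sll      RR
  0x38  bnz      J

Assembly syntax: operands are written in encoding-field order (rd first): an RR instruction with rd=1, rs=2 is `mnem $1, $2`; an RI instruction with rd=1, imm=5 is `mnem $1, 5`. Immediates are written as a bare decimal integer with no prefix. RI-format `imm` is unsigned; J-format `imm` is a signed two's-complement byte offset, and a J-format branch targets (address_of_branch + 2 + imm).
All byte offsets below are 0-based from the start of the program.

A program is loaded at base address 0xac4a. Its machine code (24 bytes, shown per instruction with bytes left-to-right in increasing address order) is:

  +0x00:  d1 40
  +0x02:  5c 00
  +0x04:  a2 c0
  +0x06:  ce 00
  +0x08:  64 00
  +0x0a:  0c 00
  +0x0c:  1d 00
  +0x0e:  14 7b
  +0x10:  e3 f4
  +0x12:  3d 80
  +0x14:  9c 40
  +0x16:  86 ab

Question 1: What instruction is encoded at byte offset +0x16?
shli $2, 171

[16] 86 ab → 0x86ab
  opcode bits[15:10]=0x21: shli/RI
  rd: (w>>8)&0x3=0x2 → $2
  imm: (w>>0)&0xff=0xab → 171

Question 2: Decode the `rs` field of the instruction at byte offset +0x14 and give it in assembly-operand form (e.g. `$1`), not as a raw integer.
+0x14: 9c 40 ⇒ word 0x9c40 (big)
  opcode bits[15:10]=0x27: xor/RR
  rd: (w>>8)&0x3=0x0 → $0
  rs: (w>>6)&0x3=0x1 → $1

$1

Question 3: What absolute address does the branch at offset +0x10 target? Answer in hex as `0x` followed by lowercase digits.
0xac50

off 0x10: read e3 f4 as big → 0xe3f4
  opcode bits[15:10]=0x38: bnz/J
  imm: (w>>0)&0x3ff=0x3f4 (s10→-12) → -12
  target = base 0xac4a + off 0x10 + 2 + imm -12 = 0xac50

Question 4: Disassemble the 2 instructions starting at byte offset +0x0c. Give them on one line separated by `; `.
off 0x0c: read 1d 00 as big → 0x1d00
  op=0x1d00>>10=0x7 ⇒ incr (R)
  rd: (w>>8)&0x3=0x1 → $1
off 0x0e: read 14 7b as big → 0x147b
  op=0x147b>>10=0x5 ⇒ set (RI)
  rd: (w>>8)&0x3=0x0 → $0
  imm: (w>>0)&0xff=0x7b → 123

incr $1; set $0, 123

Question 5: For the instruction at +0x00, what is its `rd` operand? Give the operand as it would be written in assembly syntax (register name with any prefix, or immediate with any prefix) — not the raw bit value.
$1

+0x00: d1 40 ⇒ word 0xd140 (big)
  opcode bits[15:10]=0x34: sll/RR
  rd@[9:8]=0x1 ⇒ $1
  rs@[7:6]=0x1 ⇒ $1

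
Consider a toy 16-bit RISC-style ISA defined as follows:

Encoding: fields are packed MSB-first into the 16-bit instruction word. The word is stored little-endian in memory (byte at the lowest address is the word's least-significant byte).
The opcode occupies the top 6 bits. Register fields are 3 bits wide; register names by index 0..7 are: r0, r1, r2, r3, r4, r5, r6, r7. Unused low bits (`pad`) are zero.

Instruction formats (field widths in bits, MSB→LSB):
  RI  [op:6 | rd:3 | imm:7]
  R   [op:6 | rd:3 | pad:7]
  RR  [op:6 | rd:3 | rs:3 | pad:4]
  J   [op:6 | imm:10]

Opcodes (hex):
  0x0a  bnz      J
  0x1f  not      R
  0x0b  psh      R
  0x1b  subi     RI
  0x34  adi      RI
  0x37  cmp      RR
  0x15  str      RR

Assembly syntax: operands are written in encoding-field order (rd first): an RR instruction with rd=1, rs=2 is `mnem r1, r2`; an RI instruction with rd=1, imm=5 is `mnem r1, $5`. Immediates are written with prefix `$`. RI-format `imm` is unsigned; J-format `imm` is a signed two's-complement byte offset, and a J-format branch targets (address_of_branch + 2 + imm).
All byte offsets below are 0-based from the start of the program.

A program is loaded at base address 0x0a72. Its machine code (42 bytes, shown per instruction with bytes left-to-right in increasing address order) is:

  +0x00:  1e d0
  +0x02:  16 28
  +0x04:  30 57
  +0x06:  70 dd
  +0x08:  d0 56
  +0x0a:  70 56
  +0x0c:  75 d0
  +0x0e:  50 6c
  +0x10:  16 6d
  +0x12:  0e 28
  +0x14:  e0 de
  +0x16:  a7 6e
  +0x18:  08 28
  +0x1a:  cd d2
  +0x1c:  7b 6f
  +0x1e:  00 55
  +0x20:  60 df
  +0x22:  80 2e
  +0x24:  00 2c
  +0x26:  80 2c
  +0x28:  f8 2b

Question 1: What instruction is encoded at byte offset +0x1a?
[1a] cd d2 → 0xd2cd
  opcode bits[15:10]=0x34: adi/RI
  rd: (w>>7)&0x7=0x5 → r5
  imm: (w>>0)&0x7f=0x4d → $77

adi r5, $77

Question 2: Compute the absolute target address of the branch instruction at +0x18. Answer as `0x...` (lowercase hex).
off 0x18: read 08 28 as little → 0x2808
  top 6b → 0xa → bnz [J]
  imm@[9:0]=0x8 ⇒ $8
  target = base 0x0a72 + off 0x18 + 2 + imm 8 = 0x0a94

0x0a94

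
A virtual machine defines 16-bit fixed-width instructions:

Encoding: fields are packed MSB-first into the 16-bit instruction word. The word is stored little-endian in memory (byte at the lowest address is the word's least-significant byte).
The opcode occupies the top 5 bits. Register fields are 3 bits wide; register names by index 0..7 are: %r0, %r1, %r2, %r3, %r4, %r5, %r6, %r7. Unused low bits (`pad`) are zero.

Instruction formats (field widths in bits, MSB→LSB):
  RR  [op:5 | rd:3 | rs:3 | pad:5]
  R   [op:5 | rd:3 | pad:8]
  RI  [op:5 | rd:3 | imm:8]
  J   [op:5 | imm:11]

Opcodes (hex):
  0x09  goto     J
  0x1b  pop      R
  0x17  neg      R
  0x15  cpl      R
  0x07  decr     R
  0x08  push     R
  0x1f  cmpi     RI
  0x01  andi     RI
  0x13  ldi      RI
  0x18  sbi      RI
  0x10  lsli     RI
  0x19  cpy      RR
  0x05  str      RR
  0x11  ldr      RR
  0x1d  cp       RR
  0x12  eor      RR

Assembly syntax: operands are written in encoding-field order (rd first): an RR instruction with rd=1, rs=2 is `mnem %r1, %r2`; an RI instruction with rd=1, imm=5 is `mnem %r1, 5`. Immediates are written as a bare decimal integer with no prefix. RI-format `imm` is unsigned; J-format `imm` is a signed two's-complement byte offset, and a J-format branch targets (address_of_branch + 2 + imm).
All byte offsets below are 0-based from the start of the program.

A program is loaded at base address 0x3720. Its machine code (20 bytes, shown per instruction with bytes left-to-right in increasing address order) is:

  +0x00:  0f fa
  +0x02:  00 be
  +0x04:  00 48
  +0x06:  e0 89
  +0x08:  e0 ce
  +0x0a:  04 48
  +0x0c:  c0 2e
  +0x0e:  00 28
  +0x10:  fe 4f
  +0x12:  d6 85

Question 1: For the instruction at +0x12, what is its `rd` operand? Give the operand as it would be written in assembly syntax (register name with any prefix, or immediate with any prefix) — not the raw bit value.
@+12  little-endian(d6 85) = 0x85d6
  top 5b → 0x10 → lsli [RI]
  rd: (w>>8)&0x7=0x5 → %r5
  imm: (w>>0)&0xff=0xd6 → 214

%r5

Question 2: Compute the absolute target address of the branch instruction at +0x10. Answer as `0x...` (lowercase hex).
@+10  little-endian(fe 4f) = 0x4ffe
  top 5b → 0x9 → goto [J]
  imm@[10:0]=0x7fe (s11→-2) ⇒ -2
  target = base 0x3720 + off 0x10 + 2 + imm -2 = 0x3730

0x3730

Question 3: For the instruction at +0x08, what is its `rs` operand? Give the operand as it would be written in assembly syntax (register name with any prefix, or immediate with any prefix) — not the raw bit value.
%r7

off 0x08: read e0 ce as little → 0xcee0
  op=0xcee0>>11=0x19 ⇒ cpy (RR)
  rd: (w>>8)&0x7=0x6 → %r6
  rs: (w>>5)&0x7=0x7 → %r7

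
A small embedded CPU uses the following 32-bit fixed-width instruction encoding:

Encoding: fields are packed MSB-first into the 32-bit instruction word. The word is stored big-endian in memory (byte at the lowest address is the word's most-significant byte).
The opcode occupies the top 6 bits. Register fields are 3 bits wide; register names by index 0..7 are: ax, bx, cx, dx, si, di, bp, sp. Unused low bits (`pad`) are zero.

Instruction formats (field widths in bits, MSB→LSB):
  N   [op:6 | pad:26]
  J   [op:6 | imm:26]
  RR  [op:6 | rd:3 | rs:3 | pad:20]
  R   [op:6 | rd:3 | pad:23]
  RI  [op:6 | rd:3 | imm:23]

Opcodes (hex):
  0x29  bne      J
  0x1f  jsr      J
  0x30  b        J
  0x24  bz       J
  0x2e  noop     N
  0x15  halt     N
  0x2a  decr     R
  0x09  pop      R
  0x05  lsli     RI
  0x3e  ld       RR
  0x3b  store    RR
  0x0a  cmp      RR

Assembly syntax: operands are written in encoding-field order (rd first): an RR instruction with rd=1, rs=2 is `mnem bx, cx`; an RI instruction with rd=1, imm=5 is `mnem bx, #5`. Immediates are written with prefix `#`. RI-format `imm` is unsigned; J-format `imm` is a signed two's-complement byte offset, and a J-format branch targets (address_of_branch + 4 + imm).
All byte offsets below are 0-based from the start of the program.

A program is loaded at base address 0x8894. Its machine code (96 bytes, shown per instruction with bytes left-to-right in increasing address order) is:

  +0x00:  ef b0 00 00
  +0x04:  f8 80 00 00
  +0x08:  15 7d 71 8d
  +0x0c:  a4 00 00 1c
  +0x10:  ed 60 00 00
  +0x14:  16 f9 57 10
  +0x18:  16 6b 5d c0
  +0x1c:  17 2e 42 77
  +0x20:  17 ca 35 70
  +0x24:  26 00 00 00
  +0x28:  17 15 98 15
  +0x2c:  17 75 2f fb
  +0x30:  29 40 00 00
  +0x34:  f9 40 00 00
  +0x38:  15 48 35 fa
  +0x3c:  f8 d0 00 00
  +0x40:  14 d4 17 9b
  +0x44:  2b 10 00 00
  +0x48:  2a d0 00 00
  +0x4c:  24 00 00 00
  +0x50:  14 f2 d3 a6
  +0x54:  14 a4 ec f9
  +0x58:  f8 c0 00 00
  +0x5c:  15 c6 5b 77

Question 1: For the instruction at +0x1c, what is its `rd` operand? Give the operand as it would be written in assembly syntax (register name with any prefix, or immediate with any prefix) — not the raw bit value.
bp

+0x1c: 17 2e 42 77 ⇒ word 0x172e4277 (big)
  op=0x172e4277>>26=0x5 ⇒ lsli (RI)
  [25:23] rd=6 = bp
  [22:0] imm=3031671 = #3031671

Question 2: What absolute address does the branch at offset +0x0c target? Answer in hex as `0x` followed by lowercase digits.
0x88c0

off 0x0c: read a4 00 00 1c as big → 0xa400001c
  op=0xa400001c>>26=0x29 ⇒ bne (J)
  imm@[25:0]=0x1c ⇒ #28
  target = base 0x8894 + off 0x0c + 4 + imm 28 = 0x88c0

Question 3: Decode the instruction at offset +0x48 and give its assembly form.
off 0x48: read 2a d0 00 00 as big → 0x2ad00000
  opcode bits[31:26]=0xa: cmp/RR
  rd@[25:23]=0x5 ⇒ di
  rs@[22:20]=0x5 ⇒ di

cmp di, di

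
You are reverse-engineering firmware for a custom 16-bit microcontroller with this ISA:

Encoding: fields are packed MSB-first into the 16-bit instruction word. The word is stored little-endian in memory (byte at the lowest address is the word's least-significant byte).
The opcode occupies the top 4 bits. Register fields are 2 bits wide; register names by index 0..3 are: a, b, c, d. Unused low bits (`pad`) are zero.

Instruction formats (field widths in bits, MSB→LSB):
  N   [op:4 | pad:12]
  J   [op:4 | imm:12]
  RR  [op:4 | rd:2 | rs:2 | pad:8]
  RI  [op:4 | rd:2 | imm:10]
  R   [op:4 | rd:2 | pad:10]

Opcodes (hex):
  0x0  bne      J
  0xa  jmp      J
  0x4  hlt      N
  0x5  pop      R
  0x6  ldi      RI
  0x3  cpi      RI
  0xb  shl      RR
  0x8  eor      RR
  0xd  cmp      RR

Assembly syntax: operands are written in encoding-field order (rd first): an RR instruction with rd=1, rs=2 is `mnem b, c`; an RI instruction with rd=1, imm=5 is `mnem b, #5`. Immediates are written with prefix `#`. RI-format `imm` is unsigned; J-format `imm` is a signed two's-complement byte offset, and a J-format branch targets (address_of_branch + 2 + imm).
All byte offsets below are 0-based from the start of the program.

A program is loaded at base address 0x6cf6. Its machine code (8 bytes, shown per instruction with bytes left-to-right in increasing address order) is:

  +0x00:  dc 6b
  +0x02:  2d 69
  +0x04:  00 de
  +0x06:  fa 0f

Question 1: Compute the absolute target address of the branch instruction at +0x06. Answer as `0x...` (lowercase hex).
@+06  little-endian(fa 0f) = 0x0ffa
  opcode bits[15:12]=0x0: bne/J
  imm@[11:0]=0xffa (s12→-6) ⇒ #-6
  target = base 0x6cf6 + off 0x06 + 2 + imm -6 = 0x6cf8

0x6cf8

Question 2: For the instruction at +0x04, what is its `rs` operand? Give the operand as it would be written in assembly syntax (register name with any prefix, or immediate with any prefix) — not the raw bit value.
c

off 0x04: read 00 de as little → 0xde00
  opcode bits[15:12]=0xd: cmp/RR
  rd: (w>>10)&0x3=0x3 → d
  rs: (w>>8)&0x3=0x2 → c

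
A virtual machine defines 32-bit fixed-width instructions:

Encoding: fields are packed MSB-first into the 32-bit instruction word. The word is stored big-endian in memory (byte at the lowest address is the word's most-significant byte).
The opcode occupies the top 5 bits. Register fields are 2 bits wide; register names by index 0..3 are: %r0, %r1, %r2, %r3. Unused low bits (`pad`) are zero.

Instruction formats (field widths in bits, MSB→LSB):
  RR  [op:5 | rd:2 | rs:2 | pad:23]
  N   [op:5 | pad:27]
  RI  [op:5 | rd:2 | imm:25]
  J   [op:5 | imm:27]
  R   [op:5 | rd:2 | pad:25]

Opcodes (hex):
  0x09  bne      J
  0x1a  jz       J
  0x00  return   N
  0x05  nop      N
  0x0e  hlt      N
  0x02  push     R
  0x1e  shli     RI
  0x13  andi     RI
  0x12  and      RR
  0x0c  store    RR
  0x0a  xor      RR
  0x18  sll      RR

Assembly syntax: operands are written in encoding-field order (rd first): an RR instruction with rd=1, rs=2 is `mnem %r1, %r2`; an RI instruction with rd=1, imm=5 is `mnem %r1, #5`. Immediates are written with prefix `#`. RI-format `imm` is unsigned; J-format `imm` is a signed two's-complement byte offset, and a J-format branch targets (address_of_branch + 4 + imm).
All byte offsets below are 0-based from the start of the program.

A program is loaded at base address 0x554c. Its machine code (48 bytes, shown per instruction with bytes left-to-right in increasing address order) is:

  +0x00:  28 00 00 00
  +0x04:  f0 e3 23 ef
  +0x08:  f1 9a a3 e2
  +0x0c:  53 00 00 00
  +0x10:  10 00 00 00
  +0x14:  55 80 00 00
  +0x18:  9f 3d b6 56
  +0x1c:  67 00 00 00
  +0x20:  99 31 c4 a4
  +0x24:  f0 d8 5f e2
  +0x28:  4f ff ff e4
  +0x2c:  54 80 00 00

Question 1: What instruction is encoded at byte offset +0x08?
@+08  big-endian(f1 9a a3 e2) = 0xf19aa3e2
  opcode bits[31:27]=0x1e: shli/RI
  rd@[26:25]=0x0 ⇒ %r0
  imm@[24:0]=0x19aa3e2 ⇒ #26911714

shli %r0, #26911714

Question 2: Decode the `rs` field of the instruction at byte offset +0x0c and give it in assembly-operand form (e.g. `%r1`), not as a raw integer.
@+0c  big-endian(53 00 00 00) = 0x53000000
  op=0x53000000>>27=0xa ⇒ xor (RR)
  [26:25] rd=1 = %r1
  [24:23] rs=2 = %r2

%r2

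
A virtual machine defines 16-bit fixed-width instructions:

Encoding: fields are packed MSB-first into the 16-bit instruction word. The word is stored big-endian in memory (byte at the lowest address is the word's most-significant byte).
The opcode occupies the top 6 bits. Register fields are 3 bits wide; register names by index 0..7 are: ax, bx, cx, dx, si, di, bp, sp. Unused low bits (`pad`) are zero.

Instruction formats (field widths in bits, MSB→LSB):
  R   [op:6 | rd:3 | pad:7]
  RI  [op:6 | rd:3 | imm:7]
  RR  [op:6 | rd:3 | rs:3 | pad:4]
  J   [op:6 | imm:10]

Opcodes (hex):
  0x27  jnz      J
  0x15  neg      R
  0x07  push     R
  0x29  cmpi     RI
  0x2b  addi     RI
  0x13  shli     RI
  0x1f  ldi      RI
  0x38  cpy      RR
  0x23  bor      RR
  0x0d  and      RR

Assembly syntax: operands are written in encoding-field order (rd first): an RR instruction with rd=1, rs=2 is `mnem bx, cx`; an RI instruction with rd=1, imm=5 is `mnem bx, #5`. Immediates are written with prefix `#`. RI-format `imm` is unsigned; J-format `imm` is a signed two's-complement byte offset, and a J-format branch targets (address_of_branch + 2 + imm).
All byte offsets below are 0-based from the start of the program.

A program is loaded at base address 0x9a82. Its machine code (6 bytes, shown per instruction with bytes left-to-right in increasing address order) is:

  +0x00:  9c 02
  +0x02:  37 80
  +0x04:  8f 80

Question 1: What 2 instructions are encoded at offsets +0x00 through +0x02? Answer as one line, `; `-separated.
jnz #2; and sp, ax

off 0x00: read 9c 02 as big → 0x9c02
  op=0x9c02>>10=0x27 ⇒ jnz (J)
  imm@[9:0]=0x2 ⇒ #2
off 0x02: read 37 80 as big → 0x3780
  op=0x3780>>10=0xd ⇒ and (RR)
  rd@[9:7]=0x7 ⇒ sp
  rs@[6:4]=0x0 ⇒ ax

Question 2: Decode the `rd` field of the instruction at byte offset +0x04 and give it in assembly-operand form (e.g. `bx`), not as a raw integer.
sp

@+04  big-endian(8f 80) = 0x8f80
  opcode bits[15:10]=0x23: bor/RR
  rd@[9:7]=0x7 ⇒ sp
  rs@[6:4]=0x0 ⇒ ax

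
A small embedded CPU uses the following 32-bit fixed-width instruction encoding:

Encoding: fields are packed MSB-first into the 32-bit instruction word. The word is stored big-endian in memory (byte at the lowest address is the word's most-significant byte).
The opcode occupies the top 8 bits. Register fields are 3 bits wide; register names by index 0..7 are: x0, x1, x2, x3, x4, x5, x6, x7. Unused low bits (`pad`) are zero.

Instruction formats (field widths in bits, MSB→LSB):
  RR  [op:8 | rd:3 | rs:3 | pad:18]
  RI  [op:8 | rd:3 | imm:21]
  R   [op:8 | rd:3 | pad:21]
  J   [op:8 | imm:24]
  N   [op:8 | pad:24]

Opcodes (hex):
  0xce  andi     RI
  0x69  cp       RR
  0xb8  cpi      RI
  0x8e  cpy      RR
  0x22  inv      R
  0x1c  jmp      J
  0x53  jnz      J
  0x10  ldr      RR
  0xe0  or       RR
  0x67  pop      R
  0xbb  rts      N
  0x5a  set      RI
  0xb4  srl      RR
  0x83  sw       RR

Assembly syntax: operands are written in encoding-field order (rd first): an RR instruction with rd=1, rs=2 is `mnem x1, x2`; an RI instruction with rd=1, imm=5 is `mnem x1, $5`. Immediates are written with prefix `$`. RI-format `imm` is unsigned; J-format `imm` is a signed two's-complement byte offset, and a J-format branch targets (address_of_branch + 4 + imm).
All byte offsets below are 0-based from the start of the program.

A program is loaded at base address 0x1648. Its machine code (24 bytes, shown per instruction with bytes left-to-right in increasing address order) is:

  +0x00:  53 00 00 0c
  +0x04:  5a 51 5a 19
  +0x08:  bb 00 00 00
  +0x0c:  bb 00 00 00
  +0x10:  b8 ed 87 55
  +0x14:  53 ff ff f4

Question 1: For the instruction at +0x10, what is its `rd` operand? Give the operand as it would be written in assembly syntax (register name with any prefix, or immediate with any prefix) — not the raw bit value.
[10] b8 ed 87 55 → 0xb8ed8755
  opcode bits[31:24]=0xb8: cpi/RI
  rd@[23:21]=0x7 ⇒ x7
  imm@[20:0]=0xd8755 ⇒ $886613

x7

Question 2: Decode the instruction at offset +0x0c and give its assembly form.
rts

@+0c  big-endian(bb 00 00 00) = 0xbb000000
  opcode bits[31:24]=0xbb: rts/N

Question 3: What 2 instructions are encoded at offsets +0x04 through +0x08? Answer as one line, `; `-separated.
off 0x04: read 5a 51 5a 19 as big → 0x5a515a19
  opcode bits[31:24]=0x5a: set/RI
  rd: (w>>21)&0x7=0x2 → x2
  imm: (w>>0)&0x1fffff=0x115a19 → $1137177
off 0x08: read bb 00 00 00 as big → 0xbb000000
  opcode bits[31:24]=0xbb: rts/N

set x2, $1137177; rts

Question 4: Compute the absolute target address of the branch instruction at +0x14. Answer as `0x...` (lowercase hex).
+0x14: 53 ff ff f4 ⇒ word 0x53fffff4 (big)
  opcode bits[31:24]=0x53: jnz/J
  imm: (w>>0)&0xffffff=0xfffff4 (s24→-12) → $-12
  target = base 0x1648 + off 0x14 + 4 + imm -12 = 0x1654

0x1654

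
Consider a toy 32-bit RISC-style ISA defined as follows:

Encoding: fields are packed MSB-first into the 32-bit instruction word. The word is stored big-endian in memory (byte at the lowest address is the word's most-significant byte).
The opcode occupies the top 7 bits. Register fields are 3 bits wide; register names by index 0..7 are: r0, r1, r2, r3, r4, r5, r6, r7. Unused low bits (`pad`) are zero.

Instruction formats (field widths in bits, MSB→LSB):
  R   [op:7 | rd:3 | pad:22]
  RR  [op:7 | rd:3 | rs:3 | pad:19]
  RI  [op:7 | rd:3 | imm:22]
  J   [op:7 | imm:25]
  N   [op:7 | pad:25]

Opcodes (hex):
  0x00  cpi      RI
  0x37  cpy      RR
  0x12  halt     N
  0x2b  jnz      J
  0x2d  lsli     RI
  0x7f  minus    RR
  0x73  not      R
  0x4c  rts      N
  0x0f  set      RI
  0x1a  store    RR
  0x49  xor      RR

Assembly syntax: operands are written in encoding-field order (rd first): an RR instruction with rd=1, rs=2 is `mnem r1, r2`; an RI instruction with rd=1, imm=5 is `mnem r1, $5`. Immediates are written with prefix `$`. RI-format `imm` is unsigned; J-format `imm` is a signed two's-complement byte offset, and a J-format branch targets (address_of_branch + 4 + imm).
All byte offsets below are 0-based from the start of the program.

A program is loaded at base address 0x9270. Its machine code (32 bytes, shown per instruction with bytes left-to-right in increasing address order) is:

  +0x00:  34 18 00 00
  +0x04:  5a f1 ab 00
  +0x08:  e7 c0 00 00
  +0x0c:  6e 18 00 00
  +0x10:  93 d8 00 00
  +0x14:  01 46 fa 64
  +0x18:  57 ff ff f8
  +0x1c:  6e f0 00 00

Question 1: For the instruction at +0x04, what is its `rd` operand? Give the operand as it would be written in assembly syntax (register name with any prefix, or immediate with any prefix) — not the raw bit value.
+0x04: 5a f1 ab 00 ⇒ word 0x5af1ab00 (big)
  op=0x5af1ab00>>25=0x2d ⇒ lsli (RI)
  [24:22] rd=3 = r3
  [21:0] imm=3255040 = $3255040

r3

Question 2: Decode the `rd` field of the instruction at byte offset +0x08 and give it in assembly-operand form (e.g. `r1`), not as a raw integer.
off 0x08: read e7 c0 00 00 as big → 0xe7c00000
  op=0xe7c00000>>25=0x73 ⇒ not (R)
  [24:22] rd=7 = r7

r7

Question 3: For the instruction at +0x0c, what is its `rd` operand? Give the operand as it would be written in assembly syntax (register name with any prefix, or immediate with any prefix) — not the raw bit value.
r0

@+0c  big-endian(6e 18 00 00) = 0x6e180000
  op=0x6e180000>>25=0x37 ⇒ cpy (RR)
  [24:22] rd=0 = r0
  [21:19] rs=3 = r3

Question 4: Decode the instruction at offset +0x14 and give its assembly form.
[14] 01 46 fa 64 → 0x0146fa64
  opcode bits[31:25]=0x0: cpi/RI
  rd@[24:22]=0x5 ⇒ r5
  imm@[21:0]=0x6fa64 ⇒ $457316

cpi r5, $457316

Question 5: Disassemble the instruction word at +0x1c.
off 0x1c: read 6e f0 00 00 as big → 0x6ef00000
  op=0x6ef00000>>25=0x37 ⇒ cpy (RR)
  rd@[24:22]=0x3 ⇒ r3
  rs@[21:19]=0x6 ⇒ r6

cpy r3, r6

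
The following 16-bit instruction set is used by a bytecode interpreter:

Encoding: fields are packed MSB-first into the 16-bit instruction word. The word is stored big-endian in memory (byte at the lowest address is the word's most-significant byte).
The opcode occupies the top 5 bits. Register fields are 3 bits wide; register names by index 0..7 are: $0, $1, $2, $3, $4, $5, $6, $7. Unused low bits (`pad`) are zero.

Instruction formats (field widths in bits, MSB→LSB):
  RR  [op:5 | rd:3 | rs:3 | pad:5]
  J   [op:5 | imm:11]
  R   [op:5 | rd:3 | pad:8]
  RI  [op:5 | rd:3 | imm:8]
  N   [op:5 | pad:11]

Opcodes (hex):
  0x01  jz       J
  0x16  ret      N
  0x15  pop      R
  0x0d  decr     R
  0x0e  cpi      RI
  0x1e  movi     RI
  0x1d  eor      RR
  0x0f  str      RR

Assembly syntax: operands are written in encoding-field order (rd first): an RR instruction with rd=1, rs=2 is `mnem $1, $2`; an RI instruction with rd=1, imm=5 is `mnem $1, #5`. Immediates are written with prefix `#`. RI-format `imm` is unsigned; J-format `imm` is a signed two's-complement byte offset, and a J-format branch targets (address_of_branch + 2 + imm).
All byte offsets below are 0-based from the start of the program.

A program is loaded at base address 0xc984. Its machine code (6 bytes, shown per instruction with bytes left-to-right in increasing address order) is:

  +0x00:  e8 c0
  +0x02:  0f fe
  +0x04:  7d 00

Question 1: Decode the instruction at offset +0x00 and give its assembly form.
eor $0, $6

@+00  big-endian(e8 c0) = 0xe8c0
  op=0xe8c0>>11=0x1d ⇒ eor (RR)
  rd: (w>>8)&0x7=0x0 → $0
  rs: (w>>5)&0x7=0x6 → $6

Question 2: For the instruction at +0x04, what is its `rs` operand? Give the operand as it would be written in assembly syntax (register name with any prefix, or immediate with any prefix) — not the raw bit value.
$0

[04] 7d 00 → 0x7d00
  top 5b → 0xf → str [RR]
  rd: (w>>8)&0x7=0x5 → $5
  rs: (w>>5)&0x7=0x0 → $0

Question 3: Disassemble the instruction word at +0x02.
@+02  big-endian(0f fe) = 0x0ffe
  opcode bits[15:11]=0x1: jz/J
  imm: (w>>0)&0x7ff=0x7fe (s11→-2) → #-2

jz #-2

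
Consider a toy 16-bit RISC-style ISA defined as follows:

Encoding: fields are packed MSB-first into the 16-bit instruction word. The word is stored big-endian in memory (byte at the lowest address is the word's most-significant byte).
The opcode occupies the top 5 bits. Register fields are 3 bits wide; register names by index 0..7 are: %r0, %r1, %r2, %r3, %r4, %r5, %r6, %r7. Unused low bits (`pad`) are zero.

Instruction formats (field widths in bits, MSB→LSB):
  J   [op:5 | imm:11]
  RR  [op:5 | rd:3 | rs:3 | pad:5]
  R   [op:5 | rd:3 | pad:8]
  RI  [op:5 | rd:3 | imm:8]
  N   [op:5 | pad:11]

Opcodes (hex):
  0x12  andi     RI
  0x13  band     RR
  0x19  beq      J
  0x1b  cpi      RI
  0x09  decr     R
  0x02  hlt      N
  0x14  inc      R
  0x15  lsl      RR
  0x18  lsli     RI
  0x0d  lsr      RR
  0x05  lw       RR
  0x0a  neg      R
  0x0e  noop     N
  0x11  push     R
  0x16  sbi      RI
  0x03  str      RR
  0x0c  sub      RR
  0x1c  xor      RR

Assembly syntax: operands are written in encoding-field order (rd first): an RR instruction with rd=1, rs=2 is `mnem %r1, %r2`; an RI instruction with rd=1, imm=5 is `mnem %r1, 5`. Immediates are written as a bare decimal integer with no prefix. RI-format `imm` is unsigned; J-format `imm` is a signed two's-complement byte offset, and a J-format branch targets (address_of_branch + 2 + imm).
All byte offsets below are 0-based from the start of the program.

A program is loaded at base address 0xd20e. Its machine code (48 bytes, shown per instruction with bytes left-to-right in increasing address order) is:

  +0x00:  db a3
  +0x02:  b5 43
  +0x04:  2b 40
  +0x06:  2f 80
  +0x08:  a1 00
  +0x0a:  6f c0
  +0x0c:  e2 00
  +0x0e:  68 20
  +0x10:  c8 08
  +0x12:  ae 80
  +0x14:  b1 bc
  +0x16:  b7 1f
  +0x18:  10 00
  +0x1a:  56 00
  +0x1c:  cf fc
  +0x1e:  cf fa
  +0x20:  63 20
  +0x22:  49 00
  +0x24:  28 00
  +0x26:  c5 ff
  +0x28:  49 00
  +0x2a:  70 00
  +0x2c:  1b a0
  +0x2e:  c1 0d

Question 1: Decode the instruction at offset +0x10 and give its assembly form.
beq 8

@+10  big-endian(c8 08) = 0xc808
  op=0xc808>>11=0x19 ⇒ beq (J)
  [10:0] imm=8 = 8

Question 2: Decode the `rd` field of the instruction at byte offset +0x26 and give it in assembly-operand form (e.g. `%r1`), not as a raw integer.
@+26  big-endian(c5 ff) = 0xc5ff
  op=0xc5ff>>11=0x18 ⇒ lsli (RI)
  [10:8] rd=5 = %r5
  [7:0] imm=255 = 255

%r5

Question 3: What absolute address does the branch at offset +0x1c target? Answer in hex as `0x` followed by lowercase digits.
0xd228

+0x1c: cf fc ⇒ word 0xcffc (big)
  op=0xcffc>>11=0x19 ⇒ beq (J)
  [10:0] imm=2044 (s11→-4) = -4
  target = base 0xd20e + off 0x1c + 2 + imm -4 = 0xd228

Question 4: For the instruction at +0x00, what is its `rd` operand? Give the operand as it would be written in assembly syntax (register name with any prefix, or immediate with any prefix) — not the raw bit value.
%r3

@+00  big-endian(db a3) = 0xdba3
  opcode bits[15:11]=0x1b: cpi/RI
  rd: (w>>8)&0x7=0x3 → %r3
  imm: (w>>0)&0xff=0xa3 → 163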